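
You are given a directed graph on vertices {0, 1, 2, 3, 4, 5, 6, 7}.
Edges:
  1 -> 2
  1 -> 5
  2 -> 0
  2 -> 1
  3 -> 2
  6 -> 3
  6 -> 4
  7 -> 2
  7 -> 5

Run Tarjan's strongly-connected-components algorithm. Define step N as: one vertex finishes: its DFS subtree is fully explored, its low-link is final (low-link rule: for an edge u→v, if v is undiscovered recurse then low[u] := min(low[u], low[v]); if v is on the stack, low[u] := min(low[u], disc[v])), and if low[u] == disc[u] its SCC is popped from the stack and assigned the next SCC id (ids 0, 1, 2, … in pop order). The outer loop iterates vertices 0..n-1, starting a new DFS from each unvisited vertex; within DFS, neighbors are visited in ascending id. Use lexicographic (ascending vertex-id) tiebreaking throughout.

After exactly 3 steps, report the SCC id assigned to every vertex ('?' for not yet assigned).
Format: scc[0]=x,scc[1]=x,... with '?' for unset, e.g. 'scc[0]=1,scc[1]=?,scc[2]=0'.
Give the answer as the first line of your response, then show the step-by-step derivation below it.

scc[0]=0,scc[1]=?,scc[2]=?,scc[3]=?,scc[4]=?,scc[5]=1,scc[6]=?,scc[7]=?

step 1: low=(low[0]=0,low[1]=?,low[2]=?,low[3]=?,low[4]=?,low[5]=?,low[6]=?,low[7]=?); scc=(scc[0]=0,scc[1]=?,scc[2]=?,scc[3]=?,scc[4]=?,scc[5]=?,scc[6]=?,scc[7]=?)
step 2: low=(low[0]=0,low[1]=1,low[2]=1,low[3]=?,low[4]=?,low[5]=?,low[6]=?,low[7]=?); scc=(scc[0]=0,scc[1]=?,scc[2]=?,scc[3]=?,scc[4]=?,scc[5]=?,scc[6]=?,scc[7]=?)
step 3: low=(low[0]=0,low[1]=1,low[2]=1,low[3]=?,low[4]=?,low[5]=3,low[6]=?,low[7]=?); scc=(scc[0]=0,scc[1]=?,scc[2]=?,scc[3]=?,scc[4]=?,scc[5]=1,scc[6]=?,scc[7]=?)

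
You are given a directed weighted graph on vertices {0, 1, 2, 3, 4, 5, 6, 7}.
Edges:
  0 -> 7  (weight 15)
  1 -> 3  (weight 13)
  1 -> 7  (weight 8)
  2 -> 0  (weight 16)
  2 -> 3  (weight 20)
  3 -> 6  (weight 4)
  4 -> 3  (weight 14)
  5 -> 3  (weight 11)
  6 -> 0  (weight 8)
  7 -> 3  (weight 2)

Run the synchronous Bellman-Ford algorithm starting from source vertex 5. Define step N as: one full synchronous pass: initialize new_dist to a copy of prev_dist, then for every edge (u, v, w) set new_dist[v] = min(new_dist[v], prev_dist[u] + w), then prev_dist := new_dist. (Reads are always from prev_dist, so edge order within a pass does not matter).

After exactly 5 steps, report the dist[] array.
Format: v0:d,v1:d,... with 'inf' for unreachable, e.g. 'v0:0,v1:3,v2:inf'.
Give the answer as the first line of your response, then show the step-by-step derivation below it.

v0:23,v1:inf,v2:inf,v3:11,v4:inf,v5:0,v6:15,v7:38

step 1: dist = v0:inf,v1:inf,v2:inf,v3:11,v4:inf,v5:0,v6:inf,v7:inf
step 2: dist = v0:inf,v1:inf,v2:inf,v3:11,v4:inf,v5:0,v6:15,v7:inf
step 3: dist = v0:23,v1:inf,v2:inf,v3:11,v4:inf,v5:0,v6:15,v7:inf
step 4: dist = v0:23,v1:inf,v2:inf,v3:11,v4:inf,v5:0,v6:15,v7:38
step 5: dist = v0:23,v1:inf,v2:inf,v3:11,v4:inf,v5:0,v6:15,v7:38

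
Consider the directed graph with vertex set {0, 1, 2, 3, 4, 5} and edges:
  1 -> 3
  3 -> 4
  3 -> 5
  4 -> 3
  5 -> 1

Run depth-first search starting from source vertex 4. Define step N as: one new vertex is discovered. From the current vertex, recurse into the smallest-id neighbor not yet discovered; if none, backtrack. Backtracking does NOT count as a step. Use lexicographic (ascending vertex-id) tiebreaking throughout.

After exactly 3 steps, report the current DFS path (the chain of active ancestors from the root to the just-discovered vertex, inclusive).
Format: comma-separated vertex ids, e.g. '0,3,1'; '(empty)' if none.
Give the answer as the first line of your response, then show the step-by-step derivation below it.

4,3,5

step 1: discover 4; path=4; order=4
step 2: discover 3; path=4>3; order=4,3
step 3: discover 5; path=4>3>5; order=4,3,5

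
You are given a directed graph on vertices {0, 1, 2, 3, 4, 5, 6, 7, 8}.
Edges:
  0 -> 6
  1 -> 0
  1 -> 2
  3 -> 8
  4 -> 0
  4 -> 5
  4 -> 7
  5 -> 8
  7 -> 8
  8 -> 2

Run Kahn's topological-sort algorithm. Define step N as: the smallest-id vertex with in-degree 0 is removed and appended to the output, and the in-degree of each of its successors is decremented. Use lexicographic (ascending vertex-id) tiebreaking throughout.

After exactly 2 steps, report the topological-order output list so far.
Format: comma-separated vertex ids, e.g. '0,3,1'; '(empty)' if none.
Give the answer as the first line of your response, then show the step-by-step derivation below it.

1,3

step 1: output 1; order=[1]; indeg=(1,0,1,0,0,1,1,1,3)
step 2: output 3; order=[1,3]; indeg=(1,0,1,0,0,1,1,1,2)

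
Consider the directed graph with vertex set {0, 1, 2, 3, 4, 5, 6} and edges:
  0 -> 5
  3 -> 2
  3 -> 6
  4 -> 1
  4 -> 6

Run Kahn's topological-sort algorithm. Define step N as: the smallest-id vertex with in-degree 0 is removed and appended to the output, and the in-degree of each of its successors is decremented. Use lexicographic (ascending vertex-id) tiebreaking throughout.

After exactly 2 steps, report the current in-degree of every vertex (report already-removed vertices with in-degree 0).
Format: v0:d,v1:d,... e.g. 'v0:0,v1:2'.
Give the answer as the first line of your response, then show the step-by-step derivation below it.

v0:0,v1:1,v2:0,v3:0,v4:0,v5:0,v6:1

step 1: output 0; order=[0]; indeg=(0,1,1,0,0,0,2)
step 2: output 3; order=[0,3]; indeg=(0,1,0,0,0,0,1)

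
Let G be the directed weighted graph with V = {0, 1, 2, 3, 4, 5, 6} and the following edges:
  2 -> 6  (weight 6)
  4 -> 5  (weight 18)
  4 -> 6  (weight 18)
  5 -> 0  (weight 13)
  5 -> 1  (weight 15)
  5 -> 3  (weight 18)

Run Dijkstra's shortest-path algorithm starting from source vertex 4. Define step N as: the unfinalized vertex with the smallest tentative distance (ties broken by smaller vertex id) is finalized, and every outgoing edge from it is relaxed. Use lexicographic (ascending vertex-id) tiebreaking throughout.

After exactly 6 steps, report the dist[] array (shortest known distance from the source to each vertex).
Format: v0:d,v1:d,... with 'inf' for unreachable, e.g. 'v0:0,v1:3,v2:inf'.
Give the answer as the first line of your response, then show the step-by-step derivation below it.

v0:31,v1:33,v2:inf,v3:36,v4:0,v5:18,v6:18

step 1: dist = v0:inf,v1:inf,v2:inf,v3:inf,v4:0,v5:18,v6:18
step 2: dist = v0:31,v1:33,v2:inf,v3:36,v4:0,v5:18,v6:18
step 3: dist = v0:31,v1:33,v2:inf,v3:36,v4:0,v5:18,v6:18
step 4: dist = v0:31,v1:33,v2:inf,v3:36,v4:0,v5:18,v6:18
step 5: dist = v0:31,v1:33,v2:inf,v3:36,v4:0,v5:18,v6:18
step 6: dist = v0:31,v1:33,v2:inf,v3:36,v4:0,v5:18,v6:18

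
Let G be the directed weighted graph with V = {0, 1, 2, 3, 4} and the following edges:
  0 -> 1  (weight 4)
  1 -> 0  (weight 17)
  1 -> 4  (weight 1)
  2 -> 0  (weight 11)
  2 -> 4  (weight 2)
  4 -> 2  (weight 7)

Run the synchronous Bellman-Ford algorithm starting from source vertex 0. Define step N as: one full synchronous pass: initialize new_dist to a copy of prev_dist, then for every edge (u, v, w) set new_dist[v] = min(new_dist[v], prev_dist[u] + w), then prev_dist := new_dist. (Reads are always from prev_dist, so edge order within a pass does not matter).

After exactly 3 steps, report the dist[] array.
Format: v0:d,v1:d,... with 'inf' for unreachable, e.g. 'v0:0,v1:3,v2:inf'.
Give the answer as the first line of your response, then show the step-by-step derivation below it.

v0:0,v1:4,v2:12,v3:inf,v4:5

step 1: dist = v0:0,v1:4,v2:inf,v3:inf,v4:inf
step 2: dist = v0:0,v1:4,v2:inf,v3:inf,v4:5
step 3: dist = v0:0,v1:4,v2:12,v3:inf,v4:5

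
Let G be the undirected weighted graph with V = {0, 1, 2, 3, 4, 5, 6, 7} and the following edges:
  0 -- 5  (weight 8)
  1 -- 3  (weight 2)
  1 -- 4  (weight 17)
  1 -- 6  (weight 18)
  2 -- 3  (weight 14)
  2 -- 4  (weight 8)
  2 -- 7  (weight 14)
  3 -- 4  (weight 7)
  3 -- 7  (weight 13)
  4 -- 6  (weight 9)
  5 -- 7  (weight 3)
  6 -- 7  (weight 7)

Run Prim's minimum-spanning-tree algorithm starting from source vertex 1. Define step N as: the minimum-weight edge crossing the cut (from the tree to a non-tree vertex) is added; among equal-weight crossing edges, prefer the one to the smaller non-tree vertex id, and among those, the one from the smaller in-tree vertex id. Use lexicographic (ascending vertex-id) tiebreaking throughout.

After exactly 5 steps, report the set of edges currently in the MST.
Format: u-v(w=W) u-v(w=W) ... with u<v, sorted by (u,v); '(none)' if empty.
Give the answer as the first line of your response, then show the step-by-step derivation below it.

1-3(w=2) 2-4(w=8) 3-4(w=7) 4-6(w=9) 6-7(w=7)

step 1: add edge 1-3 (w=2); MST = {1-3(w=2)}
step 2: add edge 3-4 (w=7); MST = {1-3(w=2) 3-4(w=7)}
step 3: add edge 2-4 (w=8); MST = {1-3(w=2) 2-4(w=8) 3-4(w=7)}
step 4: add edge 4-6 (w=9); MST = {1-3(w=2) 2-4(w=8) 3-4(w=7) 4-6(w=9)}
step 5: add edge 6-7 (w=7); MST = {1-3(w=2) 2-4(w=8) 3-4(w=7) 4-6(w=9) 6-7(w=7)}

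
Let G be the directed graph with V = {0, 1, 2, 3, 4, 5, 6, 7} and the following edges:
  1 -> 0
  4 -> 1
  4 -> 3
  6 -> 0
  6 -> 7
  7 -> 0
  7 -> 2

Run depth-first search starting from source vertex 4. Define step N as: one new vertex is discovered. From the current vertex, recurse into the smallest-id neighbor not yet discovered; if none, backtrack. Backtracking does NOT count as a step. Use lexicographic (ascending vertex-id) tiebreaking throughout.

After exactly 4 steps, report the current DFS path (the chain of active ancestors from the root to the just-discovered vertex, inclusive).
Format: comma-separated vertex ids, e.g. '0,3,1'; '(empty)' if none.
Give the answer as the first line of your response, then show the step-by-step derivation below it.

4,3

step 1: discover 4; path=4; order=4
step 2: discover 1; path=4>1; order=4,1
step 3: discover 0; path=4>1>0; order=4,1,0
step 4: discover 3; path=4>3; order=4,1,0,3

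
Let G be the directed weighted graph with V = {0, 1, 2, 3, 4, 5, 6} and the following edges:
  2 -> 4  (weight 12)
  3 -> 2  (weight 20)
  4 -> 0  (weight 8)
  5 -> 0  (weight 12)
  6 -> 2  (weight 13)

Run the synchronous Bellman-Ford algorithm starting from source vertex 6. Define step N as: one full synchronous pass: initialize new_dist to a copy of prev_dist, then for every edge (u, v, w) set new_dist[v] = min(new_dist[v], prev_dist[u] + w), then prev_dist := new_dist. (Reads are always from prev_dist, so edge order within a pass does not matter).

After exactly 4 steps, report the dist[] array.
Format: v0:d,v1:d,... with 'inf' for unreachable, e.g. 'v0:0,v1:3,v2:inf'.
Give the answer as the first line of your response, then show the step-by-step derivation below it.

v0:33,v1:inf,v2:13,v3:inf,v4:25,v5:inf,v6:0

step 1: dist = v0:inf,v1:inf,v2:13,v3:inf,v4:inf,v5:inf,v6:0
step 2: dist = v0:inf,v1:inf,v2:13,v3:inf,v4:25,v5:inf,v6:0
step 3: dist = v0:33,v1:inf,v2:13,v3:inf,v4:25,v5:inf,v6:0
step 4: dist = v0:33,v1:inf,v2:13,v3:inf,v4:25,v5:inf,v6:0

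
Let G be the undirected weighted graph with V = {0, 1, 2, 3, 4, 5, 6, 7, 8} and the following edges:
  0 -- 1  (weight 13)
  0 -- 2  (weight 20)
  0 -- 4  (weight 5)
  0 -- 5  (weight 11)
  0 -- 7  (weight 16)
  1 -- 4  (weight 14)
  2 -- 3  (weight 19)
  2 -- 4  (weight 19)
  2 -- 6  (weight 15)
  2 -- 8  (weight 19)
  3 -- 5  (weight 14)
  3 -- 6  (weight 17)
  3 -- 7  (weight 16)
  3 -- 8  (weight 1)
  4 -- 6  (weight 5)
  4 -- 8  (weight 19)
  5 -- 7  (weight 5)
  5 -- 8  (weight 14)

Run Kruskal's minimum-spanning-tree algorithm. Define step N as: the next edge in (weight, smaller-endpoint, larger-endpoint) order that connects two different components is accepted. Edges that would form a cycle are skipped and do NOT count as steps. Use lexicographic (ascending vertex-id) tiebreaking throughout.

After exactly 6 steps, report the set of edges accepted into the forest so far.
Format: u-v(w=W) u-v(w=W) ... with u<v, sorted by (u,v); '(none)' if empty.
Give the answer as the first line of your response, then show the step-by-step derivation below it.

0-1(w=13) 0-4(w=5) 0-5(w=11) 3-8(w=1) 4-6(w=5) 5-7(w=5)

step 1: add edge 3-8 (w=1); MST = {3-8(w=1)}
step 2: add edge 0-4 (w=5); MST = {0-4(w=5) 3-8(w=1)}
step 3: add edge 4-6 (w=5); MST = {0-4(w=5) 3-8(w=1) 4-6(w=5)}
step 4: add edge 5-7 (w=5); MST = {0-4(w=5) 3-8(w=1) 4-6(w=5) 5-7(w=5)}
step 5: add edge 0-5 (w=11); MST = {0-4(w=5) 0-5(w=11) 3-8(w=1) 4-6(w=5) 5-7(w=5)}
step 6: add edge 0-1 (w=13); MST = {0-1(w=13) 0-4(w=5) 0-5(w=11) 3-8(w=1) 4-6(w=5) 5-7(w=5)}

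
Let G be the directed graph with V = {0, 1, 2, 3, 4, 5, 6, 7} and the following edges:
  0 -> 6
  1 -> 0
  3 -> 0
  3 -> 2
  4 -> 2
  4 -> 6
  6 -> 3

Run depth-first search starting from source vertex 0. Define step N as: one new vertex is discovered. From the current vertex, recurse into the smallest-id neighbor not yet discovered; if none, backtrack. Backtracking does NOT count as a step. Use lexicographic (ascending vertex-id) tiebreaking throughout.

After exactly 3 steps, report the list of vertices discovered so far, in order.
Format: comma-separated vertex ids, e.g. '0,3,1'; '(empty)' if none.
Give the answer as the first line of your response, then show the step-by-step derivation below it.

0,6,3

step 1: discover 0; path=0; order=0
step 2: discover 6; path=0>6; order=0,6
step 3: discover 3; path=0>6>3; order=0,6,3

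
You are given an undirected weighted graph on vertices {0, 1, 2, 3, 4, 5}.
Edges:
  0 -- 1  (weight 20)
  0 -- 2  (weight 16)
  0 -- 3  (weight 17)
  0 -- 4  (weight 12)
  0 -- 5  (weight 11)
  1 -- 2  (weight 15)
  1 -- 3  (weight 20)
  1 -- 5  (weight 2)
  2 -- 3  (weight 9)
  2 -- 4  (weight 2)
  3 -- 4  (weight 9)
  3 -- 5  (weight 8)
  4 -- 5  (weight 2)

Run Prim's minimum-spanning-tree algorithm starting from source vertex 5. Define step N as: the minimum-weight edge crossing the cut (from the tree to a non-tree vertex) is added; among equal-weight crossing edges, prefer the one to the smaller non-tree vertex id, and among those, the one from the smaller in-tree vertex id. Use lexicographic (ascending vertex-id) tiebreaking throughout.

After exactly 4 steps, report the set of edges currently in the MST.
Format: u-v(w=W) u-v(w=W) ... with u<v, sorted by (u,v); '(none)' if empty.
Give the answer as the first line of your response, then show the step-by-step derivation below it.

1-5(w=2) 2-4(w=2) 3-5(w=8) 4-5(w=2)

step 1: add edge 1-5 (w=2); MST = {1-5(w=2)}
step 2: add edge 4-5 (w=2); MST = {1-5(w=2) 4-5(w=2)}
step 3: add edge 2-4 (w=2); MST = {1-5(w=2) 2-4(w=2) 4-5(w=2)}
step 4: add edge 3-5 (w=8); MST = {1-5(w=2) 2-4(w=2) 3-5(w=8) 4-5(w=2)}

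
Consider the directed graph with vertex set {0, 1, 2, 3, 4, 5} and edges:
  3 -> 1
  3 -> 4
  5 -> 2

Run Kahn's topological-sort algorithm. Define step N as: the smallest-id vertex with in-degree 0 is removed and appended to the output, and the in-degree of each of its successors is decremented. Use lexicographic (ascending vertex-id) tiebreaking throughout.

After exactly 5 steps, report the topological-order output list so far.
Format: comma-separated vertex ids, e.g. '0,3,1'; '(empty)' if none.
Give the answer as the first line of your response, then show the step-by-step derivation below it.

0,3,1,4,5

step 1: output 0; order=[0]; indeg=(0,1,1,0,1,0)
step 2: output 3; order=[0,3]; indeg=(0,0,1,0,0,0)
step 3: output 1; order=[0,3,1]; indeg=(0,0,1,0,0,0)
step 4: output 4; order=[0,3,1,4]; indeg=(0,0,1,0,0,0)
step 5: output 5; order=[0,3,1,4,5]; indeg=(0,0,0,0,0,0)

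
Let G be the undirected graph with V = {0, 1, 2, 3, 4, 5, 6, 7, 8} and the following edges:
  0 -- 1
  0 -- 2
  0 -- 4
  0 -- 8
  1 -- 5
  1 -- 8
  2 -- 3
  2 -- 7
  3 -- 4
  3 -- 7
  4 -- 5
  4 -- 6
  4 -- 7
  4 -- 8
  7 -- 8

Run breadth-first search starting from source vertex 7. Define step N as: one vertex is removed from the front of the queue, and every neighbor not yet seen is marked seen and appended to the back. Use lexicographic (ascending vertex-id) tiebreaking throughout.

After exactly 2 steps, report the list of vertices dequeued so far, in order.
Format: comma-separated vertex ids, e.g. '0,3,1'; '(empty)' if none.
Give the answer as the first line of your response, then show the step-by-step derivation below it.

7,2

step 1: dequeue 7; queue=[2,3,4,8]; order=7
step 2: dequeue 2; queue=[3,4,8,0]; order=7,2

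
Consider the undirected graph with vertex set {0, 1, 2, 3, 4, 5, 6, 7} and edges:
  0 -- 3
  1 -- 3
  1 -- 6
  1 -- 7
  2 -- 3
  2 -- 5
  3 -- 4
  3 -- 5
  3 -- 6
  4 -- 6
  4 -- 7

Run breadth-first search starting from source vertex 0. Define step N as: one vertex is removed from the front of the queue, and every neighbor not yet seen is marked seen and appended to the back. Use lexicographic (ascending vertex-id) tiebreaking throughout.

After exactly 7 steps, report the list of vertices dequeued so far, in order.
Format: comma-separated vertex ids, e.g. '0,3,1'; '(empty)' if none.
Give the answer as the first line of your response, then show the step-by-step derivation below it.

0,3,1,2,4,5,6

step 1: dequeue 0; queue=[3]; order=0
step 2: dequeue 3; queue=[1,2,4,5,6]; order=0,3
step 3: dequeue 1; queue=[2,4,5,6,7]; order=0,3,1
step 4: dequeue 2; queue=[4,5,6,7]; order=0,3,1,2
step 5: dequeue 4; queue=[5,6,7]; order=0,3,1,2,4
step 6: dequeue 5; queue=[6,7]; order=0,3,1,2,4,5
step 7: dequeue 6; queue=[7]; order=0,3,1,2,4,5,6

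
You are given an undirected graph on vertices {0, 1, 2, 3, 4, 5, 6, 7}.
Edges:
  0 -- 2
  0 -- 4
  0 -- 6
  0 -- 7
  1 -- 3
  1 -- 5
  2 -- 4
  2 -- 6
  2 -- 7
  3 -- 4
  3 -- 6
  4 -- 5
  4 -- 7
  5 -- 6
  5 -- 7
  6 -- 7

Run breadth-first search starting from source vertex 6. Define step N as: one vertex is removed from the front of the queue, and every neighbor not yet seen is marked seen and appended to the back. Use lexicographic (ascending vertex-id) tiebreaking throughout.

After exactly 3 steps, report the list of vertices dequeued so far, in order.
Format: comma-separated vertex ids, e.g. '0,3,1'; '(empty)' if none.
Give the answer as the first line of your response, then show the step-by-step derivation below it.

6,0,2

step 1: dequeue 6; queue=[0,2,3,5,7]; order=6
step 2: dequeue 0; queue=[2,3,5,7,4]; order=6,0
step 3: dequeue 2; queue=[3,5,7,4]; order=6,0,2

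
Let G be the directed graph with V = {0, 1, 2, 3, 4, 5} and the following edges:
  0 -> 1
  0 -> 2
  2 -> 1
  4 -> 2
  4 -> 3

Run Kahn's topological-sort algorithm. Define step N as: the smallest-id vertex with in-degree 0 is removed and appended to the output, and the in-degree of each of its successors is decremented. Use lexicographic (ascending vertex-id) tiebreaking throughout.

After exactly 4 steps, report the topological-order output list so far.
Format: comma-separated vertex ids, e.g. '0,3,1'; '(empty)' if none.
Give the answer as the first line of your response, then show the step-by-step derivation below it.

0,4,2,1

step 1: output 0; order=[0]; indeg=(0,1,1,1,0,0)
step 2: output 4; order=[0,4]; indeg=(0,1,0,0,0,0)
step 3: output 2; order=[0,4,2]; indeg=(0,0,0,0,0,0)
step 4: output 1; order=[0,4,2,1]; indeg=(0,0,0,0,0,0)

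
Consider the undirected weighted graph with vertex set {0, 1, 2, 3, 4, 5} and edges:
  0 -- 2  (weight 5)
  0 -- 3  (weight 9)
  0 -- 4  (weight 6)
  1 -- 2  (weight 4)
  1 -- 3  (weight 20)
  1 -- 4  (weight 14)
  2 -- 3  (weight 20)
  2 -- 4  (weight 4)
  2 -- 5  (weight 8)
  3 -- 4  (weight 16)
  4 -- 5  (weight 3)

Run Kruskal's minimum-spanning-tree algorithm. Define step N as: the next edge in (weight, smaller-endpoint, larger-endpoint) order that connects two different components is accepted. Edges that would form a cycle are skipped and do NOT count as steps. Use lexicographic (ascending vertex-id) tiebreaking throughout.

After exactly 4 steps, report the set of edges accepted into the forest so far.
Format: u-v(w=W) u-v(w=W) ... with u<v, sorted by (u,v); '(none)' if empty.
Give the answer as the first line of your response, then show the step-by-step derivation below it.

0-2(w=5) 1-2(w=4) 2-4(w=4) 4-5(w=3)

step 1: add edge 4-5 (w=3); MST = {4-5(w=3)}
step 2: add edge 1-2 (w=4); MST = {1-2(w=4) 4-5(w=3)}
step 3: add edge 2-4 (w=4); MST = {1-2(w=4) 2-4(w=4) 4-5(w=3)}
step 4: add edge 0-2 (w=5); MST = {0-2(w=5) 1-2(w=4) 2-4(w=4) 4-5(w=3)}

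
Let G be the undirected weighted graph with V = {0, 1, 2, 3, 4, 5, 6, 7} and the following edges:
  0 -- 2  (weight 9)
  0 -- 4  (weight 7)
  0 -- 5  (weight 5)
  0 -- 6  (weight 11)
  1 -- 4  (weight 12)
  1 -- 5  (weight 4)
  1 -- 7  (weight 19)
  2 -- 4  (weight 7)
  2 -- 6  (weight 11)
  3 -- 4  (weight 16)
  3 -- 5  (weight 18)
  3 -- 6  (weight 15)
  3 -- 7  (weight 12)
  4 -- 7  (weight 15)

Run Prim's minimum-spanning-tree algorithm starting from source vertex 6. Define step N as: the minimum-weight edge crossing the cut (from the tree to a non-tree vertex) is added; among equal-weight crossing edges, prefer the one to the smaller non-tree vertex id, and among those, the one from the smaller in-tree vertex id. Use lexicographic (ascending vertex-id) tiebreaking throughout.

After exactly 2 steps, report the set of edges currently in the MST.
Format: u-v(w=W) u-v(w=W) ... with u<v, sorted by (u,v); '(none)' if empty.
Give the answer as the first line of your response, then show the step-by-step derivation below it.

0-5(w=5) 0-6(w=11)

step 1: add edge 0-6 (w=11); MST = {0-6(w=11)}
step 2: add edge 0-5 (w=5); MST = {0-5(w=5) 0-6(w=11)}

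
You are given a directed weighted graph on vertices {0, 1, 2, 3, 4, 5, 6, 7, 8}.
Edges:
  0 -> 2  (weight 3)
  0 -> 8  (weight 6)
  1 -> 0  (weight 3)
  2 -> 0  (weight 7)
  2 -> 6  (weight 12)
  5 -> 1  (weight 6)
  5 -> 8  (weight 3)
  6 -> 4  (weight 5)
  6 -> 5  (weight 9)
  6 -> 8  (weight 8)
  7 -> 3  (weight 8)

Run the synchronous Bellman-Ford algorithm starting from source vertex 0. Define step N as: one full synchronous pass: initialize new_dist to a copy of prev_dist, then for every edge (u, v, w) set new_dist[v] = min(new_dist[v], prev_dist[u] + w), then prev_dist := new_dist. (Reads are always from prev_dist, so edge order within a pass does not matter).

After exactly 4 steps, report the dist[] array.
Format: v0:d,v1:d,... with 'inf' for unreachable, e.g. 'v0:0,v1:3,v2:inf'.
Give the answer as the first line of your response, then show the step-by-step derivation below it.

v0:0,v1:30,v2:3,v3:inf,v4:20,v5:24,v6:15,v7:inf,v8:6

step 1: dist = v0:0,v1:inf,v2:3,v3:inf,v4:inf,v5:inf,v6:inf,v7:inf,v8:6
step 2: dist = v0:0,v1:inf,v2:3,v3:inf,v4:inf,v5:inf,v6:15,v7:inf,v8:6
step 3: dist = v0:0,v1:inf,v2:3,v3:inf,v4:20,v5:24,v6:15,v7:inf,v8:6
step 4: dist = v0:0,v1:30,v2:3,v3:inf,v4:20,v5:24,v6:15,v7:inf,v8:6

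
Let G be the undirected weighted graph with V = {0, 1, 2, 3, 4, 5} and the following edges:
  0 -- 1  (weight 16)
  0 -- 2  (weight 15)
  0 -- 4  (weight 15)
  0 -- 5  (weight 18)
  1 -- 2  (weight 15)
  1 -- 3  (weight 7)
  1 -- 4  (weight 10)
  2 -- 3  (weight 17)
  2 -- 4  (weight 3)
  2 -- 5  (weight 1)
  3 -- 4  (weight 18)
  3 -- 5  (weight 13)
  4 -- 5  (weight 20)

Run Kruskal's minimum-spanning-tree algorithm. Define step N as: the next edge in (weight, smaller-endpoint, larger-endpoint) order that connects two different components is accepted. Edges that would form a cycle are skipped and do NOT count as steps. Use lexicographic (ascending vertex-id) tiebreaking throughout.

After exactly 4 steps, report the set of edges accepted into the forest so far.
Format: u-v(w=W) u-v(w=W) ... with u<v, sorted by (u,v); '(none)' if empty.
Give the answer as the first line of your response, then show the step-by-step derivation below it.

1-3(w=7) 1-4(w=10) 2-4(w=3) 2-5(w=1)

step 1: add edge 2-5 (w=1); MST = {2-5(w=1)}
step 2: add edge 2-4 (w=3); MST = {2-4(w=3) 2-5(w=1)}
step 3: add edge 1-3 (w=7); MST = {1-3(w=7) 2-4(w=3) 2-5(w=1)}
step 4: add edge 1-4 (w=10); MST = {1-3(w=7) 1-4(w=10) 2-4(w=3) 2-5(w=1)}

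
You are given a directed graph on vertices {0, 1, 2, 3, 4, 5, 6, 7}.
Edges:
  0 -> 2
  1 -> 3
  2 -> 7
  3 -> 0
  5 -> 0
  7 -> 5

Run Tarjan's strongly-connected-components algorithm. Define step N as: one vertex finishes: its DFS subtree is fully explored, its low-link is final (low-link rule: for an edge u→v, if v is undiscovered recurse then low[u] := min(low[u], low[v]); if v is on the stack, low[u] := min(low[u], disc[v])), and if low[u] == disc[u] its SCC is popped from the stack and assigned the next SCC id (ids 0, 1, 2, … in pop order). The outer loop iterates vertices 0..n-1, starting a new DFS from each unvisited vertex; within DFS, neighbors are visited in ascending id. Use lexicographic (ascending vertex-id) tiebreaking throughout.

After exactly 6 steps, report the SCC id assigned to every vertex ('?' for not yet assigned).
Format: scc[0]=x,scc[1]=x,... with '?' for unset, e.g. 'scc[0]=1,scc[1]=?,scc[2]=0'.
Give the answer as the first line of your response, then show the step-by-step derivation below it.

scc[0]=0,scc[1]=2,scc[2]=0,scc[3]=1,scc[4]=?,scc[5]=0,scc[6]=?,scc[7]=0

step 1: low=(low[0]=0,low[1]=?,low[2]=1,low[3]=?,low[4]=?,low[5]=0,low[6]=?,low[7]=2); scc=(scc[0]=?,scc[1]=?,scc[2]=?,scc[3]=?,scc[4]=?,scc[5]=?,scc[6]=?,scc[7]=?)
step 2: low=(low[0]=0,low[1]=?,low[2]=1,low[3]=?,low[4]=?,low[5]=0,low[6]=?,low[7]=0); scc=(scc[0]=?,scc[1]=?,scc[2]=?,scc[3]=?,scc[4]=?,scc[5]=?,scc[6]=?,scc[7]=?)
step 3: low=(low[0]=0,low[1]=?,low[2]=0,low[3]=?,low[4]=?,low[5]=0,low[6]=?,low[7]=0); scc=(scc[0]=?,scc[1]=?,scc[2]=?,scc[3]=?,scc[4]=?,scc[5]=?,scc[6]=?,scc[7]=?)
step 4: low=(low[0]=0,low[1]=?,low[2]=0,low[3]=?,low[4]=?,low[5]=0,low[6]=?,low[7]=0); scc=(scc[0]=0,scc[1]=?,scc[2]=0,scc[3]=?,scc[4]=?,scc[5]=0,scc[6]=?,scc[7]=0)
step 5: low=(low[0]=0,low[1]=4,low[2]=0,low[3]=5,low[4]=?,low[5]=0,low[6]=?,low[7]=0); scc=(scc[0]=0,scc[1]=?,scc[2]=0,scc[3]=1,scc[4]=?,scc[5]=0,scc[6]=?,scc[7]=0)
step 6: low=(low[0]=0,low[1]=4,low[2]=0,low[3]=5,low[4]=?,low[5]=0,low[6]=?,low[7]=0); scc=(scc[0]=0,scc[1]=2,scc[2]=0,scc[3]=1,scc[4]=?,scc[5]=0,scc[6]=?,scc[7]=0)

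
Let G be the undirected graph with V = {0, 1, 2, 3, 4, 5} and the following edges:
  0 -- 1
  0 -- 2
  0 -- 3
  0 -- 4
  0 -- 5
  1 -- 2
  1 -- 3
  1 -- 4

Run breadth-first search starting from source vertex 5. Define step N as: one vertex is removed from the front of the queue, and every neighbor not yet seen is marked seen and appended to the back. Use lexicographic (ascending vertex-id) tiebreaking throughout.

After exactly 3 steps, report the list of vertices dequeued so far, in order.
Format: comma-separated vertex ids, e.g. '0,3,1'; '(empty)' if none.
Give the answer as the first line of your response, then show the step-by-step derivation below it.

5,0,1

step 1: dequeue 5; queue=[0]; order=5
step 2: dequeue 0; queue=[1,2,3,4]; order=5,0
step 3: dequeue 1; queue=[2,3,4]; order=5,0,1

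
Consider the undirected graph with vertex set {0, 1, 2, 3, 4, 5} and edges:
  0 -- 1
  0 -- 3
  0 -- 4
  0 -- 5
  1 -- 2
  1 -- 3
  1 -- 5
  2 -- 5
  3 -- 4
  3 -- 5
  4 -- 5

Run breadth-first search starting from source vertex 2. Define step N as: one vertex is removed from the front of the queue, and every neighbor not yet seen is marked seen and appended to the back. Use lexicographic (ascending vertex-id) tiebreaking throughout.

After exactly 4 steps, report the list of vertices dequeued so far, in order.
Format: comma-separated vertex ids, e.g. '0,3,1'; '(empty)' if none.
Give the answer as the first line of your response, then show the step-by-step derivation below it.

2,1,5,0

step 1: dequeue 2; queue=[1,5]; order=2
step 2: dequeue 1; queue=[5,0,3]; order=2,1
step 3: dequeue 5; queue=[0,3,4]; order=2,1,5
step 4: dequeue 0; queue=[3,4]; order=2,1,5,0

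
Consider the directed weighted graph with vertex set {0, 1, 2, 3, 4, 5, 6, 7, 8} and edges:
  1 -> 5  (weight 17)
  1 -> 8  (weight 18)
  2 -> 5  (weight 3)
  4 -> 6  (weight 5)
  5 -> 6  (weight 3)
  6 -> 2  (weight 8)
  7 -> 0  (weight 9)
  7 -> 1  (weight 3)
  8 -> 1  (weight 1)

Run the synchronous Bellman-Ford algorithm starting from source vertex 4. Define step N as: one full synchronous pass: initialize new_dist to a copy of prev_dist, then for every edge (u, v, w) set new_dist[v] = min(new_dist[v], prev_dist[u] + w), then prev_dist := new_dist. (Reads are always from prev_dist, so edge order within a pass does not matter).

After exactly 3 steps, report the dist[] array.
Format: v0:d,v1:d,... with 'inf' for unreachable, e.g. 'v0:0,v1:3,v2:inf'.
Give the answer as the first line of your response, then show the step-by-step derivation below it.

v0:inf,v1:inf,v2:13,v3:inf,v4:0,v5:16,v6:5,v7:inf,v8:inf

step 1: dist = v0:inf,v1:inf,v2:inf,v3:inf,v4:0,v5:inf,v6:5,v7:inf,v8:inf
step 2: dist = v0:inf,v1:inf,v2:13,v3:inf,v4:0,v5:inf,v6:5,v7:inf,v8:inf
step 3: dist = v0:inf,v1:inf,v2:13,v3:inf,v4:0,v5:16,v6:5,v7:inf,v8:inf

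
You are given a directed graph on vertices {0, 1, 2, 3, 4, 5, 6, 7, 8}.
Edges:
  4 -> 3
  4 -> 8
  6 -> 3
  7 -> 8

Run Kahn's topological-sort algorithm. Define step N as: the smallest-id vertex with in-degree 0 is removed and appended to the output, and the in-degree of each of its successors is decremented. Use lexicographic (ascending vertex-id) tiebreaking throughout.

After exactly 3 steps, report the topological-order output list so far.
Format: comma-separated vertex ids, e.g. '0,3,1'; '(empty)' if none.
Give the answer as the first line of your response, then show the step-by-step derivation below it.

0,1,2

step 1: output 0; order=[0]; indeg=(0,0,0,2,0,0,0,0,2)
step 2: output 1; order=[0,1]; indeg=(0,0,0,2,0,0,0,0,2)
step 3: output 2; order=[0,1,2]; indeg=(0,0,0,2,0,0,0,0,2)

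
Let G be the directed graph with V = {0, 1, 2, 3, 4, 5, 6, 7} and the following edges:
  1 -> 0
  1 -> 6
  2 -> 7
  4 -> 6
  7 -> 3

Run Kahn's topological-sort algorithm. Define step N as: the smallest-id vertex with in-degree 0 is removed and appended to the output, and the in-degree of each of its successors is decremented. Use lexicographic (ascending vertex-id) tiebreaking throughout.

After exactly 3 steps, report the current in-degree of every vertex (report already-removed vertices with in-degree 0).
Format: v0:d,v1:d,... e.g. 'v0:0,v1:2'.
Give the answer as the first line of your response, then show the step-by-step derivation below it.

v0:0,v1:0,v2:0,v3:1,v4:0,v5:0,v6:1,v7:0

step 1: output 1; order=[1]; indeg=(0,0,0,1,0,0,1,1)
step 2: output 0; order=[1,0]; indeg=(0,0,0,1,0,0,1,1)
step 3: output 2; order=[1,0,2]; indeg=(0,0,0,1,0,0,1,0)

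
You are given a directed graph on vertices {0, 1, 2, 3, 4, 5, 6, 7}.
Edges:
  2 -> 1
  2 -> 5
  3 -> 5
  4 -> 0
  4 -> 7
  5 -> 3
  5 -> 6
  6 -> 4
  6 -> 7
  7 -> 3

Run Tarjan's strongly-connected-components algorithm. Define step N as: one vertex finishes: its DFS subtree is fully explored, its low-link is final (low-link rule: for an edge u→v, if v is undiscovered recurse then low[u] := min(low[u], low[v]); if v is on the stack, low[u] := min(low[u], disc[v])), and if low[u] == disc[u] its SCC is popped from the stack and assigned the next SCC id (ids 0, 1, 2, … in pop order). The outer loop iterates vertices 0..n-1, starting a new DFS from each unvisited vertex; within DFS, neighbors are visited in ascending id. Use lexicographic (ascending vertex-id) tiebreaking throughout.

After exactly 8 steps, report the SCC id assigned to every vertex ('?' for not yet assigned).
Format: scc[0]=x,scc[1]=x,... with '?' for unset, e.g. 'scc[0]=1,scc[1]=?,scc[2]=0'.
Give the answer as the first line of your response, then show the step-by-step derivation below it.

scc[0]=0,scc[1]=1,scc[2]=3,scc[3]=2,scc[4]=2,scc[5]=2,scc[6]=2,scc[7]=2

step 1: low=(low[0]=0,low[1]=?,low[2]=?,low[3]=?,low[4]=?,low[5]=?,low[6]=?,low[7]=?); scc=(scc[0]=0,scc[1]=?,scc[2]=?,scc[3]=?,scc[4]=?,scc[5]=?,scc[6]=?,scc[7]=?)
step 2: low=(low[0]=0,low[1]=1,low[2]=?,low[3]=?,low[4]=?,low[5]=?,low[6]=?,low[7]=?); scc=(scc[0]=0,scc[1]=1,scc[2]=?,scc[3]=?,scc[4]=?,scc[5]=?,scc[6]=?,scc[7]=?)
step 3: low=(low[0]=0,low[1]=1,low[2]=2,low[3]=3,low[4]=?,low[5]=3,low[6]=?,low[7]=?); scc=(scc[0]=0,scc[1]=1,scc[2]=?,scc[3]=?,scc[4]=?,scc[5]=?,scc[6]=?,scc[7]=?)
step 4: low=(low[0]=0,low[1]=1,low[2]=2,low[3]=3,low[4]=6,low[5]=3,low[6]=5,low[7]=4); scc=(scc[0]=0,scc[1]=1,scc[2]=?,scc[3]=?,scc[4]=?,scc[5]=?,scc[6]=?,scc[7]=?)
step 5: low=(low[0]=0,low[1]=1,low[2]=2,low[3]=3,low[4]=4,low[5]=3,low[6]=5,low[7]=4); scc=(scc[0]=0,scc[1]=1,scc[2]=?,scc[3]=?,scc[4]=?,scc[5]=?,scc[6]=?,scc[7]=?)
step 6: low=(low[0]=0,low[1]=1,low[2]=2,low[3]=3,low[4]=4,low[5]=3,low[6]=4,low[7]=4); scc=(scc[0]=0,scc[1]=1,scc[2]=?,scc[3]=?,scc[4]=?,scc[5]=?,scc[6]=?,scc[7]=?)
step 7: low=(low[0]=0,low[1]=1,low[2]=2,low[3]=3,low[4]=4,low[5]=3,low[6]=4,low[7]=4); scc=(scc[0]=0,scc[1]=1,scc[2]=?,scc[3]=2,scc[4]=2,scc[5]=2,scc[6]=2,scc[7]=2)
step 8: low=(low[0]=0,low[1]=1,low[2]=2,low[3]=3,low[4]=4,low[5]=3,low[6]=4,low[7]=4); scc=(scc[0]=0,scc[1]=1,scc[2]=3,scc[3]=2,scc[4]=2,scc[5]=2,scc[6]=2,scc[7]=2)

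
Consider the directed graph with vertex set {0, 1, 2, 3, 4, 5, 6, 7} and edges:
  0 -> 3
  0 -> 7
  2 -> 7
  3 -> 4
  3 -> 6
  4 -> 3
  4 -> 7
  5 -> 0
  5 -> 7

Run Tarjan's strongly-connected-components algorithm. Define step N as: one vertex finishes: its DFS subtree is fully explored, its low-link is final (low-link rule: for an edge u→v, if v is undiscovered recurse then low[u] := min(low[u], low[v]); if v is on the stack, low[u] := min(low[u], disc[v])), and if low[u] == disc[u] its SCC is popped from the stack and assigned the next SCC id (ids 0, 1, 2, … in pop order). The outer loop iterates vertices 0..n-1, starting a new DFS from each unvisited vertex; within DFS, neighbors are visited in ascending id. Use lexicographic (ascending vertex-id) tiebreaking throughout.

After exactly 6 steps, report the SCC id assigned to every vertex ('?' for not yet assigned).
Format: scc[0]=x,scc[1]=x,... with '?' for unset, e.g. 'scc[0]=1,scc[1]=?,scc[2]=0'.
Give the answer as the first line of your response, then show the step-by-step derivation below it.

scc[0]=3,scc[1]=4,scc[2]=?,scc[3]=2,scc[4]=2,scc[5]=?,scc[6]=1,scc[7]=0

step 1: low=(low[0]=0,low[1]=?,low[2]=?,low[3]=1,low[4]=1,low[5]=?,low[6]=?,low[7]=3); scc=(scc[0]=?,scc[1]=?,scc[2]=?,scc[3]=?,scc[4]=?,scc[5]=?,scc[6]=?,scc[7]=0)
step 2: low=(low[0]=0,low[1]=?,low[2]=?,low[3]=1,low[4]=1,low[5]=?,low[6]=?,low[7]=3); scc=(scc[0]=?,scc[1]=?,scc[2]=?,scc[3]=?,scc[4]=?,scc[5]=?,scc[6]=?,scc[7]=0)
step 3: low=(low[0]=0,low[1]=?,low[2]=?,low[3]=1,low[4]=1,low[5]=?,low[6]=4,low[7]=3); scc=(scc[0]=?,scc[1]=?,scc[2]=?,scc[3]=?,scc[4]=?,scc[5]=?,scc[6]=1,scc[7]=0)
step 4: low=(low[0]=0,low[1]=?,low[2]=?,low[3]=1,low[4]=1,low[5]=?,low[6]=4,low[7]=3); scc=(scc[0]=?,scc[1]=?,scc[2]=?,scc[3]=2,scc[4]=2,scc[5]=?,scc[6]=1,scc[7]=0)
step 5: low=(low[0]=0,low[1]=?,low[2]=?,low[3]=1,low[4]=1,low[5]=?,low[6]=4,low[7]=3); scc=(scc[0]=3,scc[1]=?,scc[2]=?,scc[3]=2,scc[4]=2,scc[5]=?,scc[6]=1,scc[7]=0)
step 6: low=(low[0]=0,low[1]=5,low[2]=?,low[3]=1,low[4]=1,low[5]=?,low[6]=4,low[7]=3); scc=(scc[0]=3,scc[1]=4,scc[2]=?,scc[3]=2,scc[4]=2,scc[5]=?,scc[6]=1,scc[7]=0)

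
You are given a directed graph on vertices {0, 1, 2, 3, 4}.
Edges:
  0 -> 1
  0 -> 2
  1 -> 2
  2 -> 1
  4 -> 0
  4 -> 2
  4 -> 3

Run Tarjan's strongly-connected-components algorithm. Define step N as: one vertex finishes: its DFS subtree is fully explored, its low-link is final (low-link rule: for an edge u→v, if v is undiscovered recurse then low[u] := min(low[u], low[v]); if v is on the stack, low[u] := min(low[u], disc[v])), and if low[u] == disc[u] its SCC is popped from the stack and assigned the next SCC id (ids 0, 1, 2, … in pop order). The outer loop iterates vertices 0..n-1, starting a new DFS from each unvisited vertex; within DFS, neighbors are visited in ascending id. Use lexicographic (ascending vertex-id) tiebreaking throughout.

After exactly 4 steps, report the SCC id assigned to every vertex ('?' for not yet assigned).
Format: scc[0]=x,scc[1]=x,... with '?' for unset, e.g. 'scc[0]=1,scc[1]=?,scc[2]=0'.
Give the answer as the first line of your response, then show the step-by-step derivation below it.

scc[0]=1,scc[1]=0,scc[2]=0,scc[3]=2,scc[4]=?

step 1: low=(low[0]=0,low[1]=1,low[2]=1,low[3]=?,low[4]=?); scc=(scc[0]=?,scc[1]=?,scc[2]=?,scc[3]=?,scc[4]=?)
step 2: low=(low[0]=0,low[1]=1,low[2]=1,low[3]=?,low[4]=?); scc=(scc[0]=?,scc[1]=0,scc[2]=0,scc[3]=?,scc[4]=?)
step 3: low=(low[0]=0,low[1]=1,low[2]=1,low[3]=?,low[4]=?); scc=(scc[0]=1,scc[1]=0,scc[2]=0,scc[3]=?,scc[4]=?)
step 4: low=(low[0]=0,low[1]=1,low[2]=1,low[3]=3,low[4]=?); scc=(scc[0]=1,scc[1]=0,scc[2]=0,scc[3]=2,scc[4]=?)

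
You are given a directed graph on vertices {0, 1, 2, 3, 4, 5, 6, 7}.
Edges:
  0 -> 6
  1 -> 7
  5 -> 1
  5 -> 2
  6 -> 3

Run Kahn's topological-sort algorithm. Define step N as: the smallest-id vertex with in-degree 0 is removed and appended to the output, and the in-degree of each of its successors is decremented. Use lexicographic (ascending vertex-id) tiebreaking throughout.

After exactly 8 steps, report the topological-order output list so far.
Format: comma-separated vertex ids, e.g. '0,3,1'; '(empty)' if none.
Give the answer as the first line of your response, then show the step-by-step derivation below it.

0,4,5,1,2,6,3,7

step 1: output 0; order=[0]; indeg=(0,1,1,1,0,0,0,1)
step 2: output 4; order=[0,4]; indeg=(0,1,1,1,0,0,0,1)
step 3: output 5; order=[0,4,5]; indeg=(0,0,0,1,0,0,0,1)
step 4: output 1; order=[0,4,5,1]; indeg=(0,0,0,1,0,0,0,0)
step 5: output 2; order=[0,4,5,1,2]; indeg=(0,0,0,1,0,0,0,0)
step 6: output 6; order=[0,4,5,1,2,6]; indeg=(0,0,0,0,0,0,0,0)
step 7: output 3; order=[0,4,5,1,2,6,3]; indeg=(0,0,0,0,0,0,0,0)
step 8: output 7; order=[0,4,5,1,2,6,3,7]; indeg=(0,0,0,0,0,0,0,0)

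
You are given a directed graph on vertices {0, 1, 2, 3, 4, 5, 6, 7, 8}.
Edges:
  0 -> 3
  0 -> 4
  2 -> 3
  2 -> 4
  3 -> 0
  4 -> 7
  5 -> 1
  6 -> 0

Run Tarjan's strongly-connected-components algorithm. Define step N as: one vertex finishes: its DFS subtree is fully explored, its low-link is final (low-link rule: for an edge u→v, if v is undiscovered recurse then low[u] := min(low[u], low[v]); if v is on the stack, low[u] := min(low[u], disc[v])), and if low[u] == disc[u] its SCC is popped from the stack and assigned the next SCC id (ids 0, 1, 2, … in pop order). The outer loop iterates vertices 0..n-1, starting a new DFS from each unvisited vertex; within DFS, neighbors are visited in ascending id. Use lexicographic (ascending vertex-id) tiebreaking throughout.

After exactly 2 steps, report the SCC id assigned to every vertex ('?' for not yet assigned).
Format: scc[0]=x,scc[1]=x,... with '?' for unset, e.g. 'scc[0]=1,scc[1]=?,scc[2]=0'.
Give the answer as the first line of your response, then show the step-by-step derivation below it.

scc[0]=?,scc[1]=?,scc[2]=?,scc[3]=?,scc[4]=?,scc[5]=?,scc[6]=?,scc[7]=0,scc[8]=?

step 1: low=(low[0]=0,low[1]=?,low[2]=?,low[3]=0,low[4]=?,low[5]=?,low[6]=?,low[7]=?,low[8]=?); scc=(scc[0]=?,scc[1]=?,scc[2]=?,scc[3]=?,scc[4]=?,scc[5]=?,scc[6]=?,scc[7]=?,scc[8]=?)
step 2: low=(low[0]=0,low[1]=?,low[2]=?,low[3]=0,low[4]=2,low[5]=?,low[6]=?,low[7]=3,low[8]=?); scc=(scc[0]=?,scc[1]=?,scc[2]=?,scc[3]=?,scc[4]=?,scc[5]=?,scc[6]=?,scc[7]=0,scc[8]=?)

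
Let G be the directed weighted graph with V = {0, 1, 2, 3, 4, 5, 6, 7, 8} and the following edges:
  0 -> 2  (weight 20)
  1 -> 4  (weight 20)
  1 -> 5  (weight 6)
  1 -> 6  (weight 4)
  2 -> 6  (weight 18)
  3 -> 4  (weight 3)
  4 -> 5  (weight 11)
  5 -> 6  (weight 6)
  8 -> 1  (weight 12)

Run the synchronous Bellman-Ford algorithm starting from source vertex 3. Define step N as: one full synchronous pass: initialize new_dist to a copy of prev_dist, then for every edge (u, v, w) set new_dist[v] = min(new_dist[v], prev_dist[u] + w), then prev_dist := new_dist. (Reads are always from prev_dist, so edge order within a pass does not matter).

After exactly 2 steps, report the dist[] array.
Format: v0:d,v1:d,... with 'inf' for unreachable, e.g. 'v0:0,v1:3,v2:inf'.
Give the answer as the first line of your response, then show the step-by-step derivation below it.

v0:inf,v1:inf,v2:inf,v3:0,v4:3,v5:14,v6:inf,v7:inf,v8:inf

step 1: dist = v0:inf,v1:inf,v2:inf,v3:0,v4:3,v5:inf,v6:inf,v7:inf,v8:inf
step 2: dist = v0:inf,v1:inf,v2:inf,v3:0,v4:3,v5:14,v6:inf,v7:inf,v8:inf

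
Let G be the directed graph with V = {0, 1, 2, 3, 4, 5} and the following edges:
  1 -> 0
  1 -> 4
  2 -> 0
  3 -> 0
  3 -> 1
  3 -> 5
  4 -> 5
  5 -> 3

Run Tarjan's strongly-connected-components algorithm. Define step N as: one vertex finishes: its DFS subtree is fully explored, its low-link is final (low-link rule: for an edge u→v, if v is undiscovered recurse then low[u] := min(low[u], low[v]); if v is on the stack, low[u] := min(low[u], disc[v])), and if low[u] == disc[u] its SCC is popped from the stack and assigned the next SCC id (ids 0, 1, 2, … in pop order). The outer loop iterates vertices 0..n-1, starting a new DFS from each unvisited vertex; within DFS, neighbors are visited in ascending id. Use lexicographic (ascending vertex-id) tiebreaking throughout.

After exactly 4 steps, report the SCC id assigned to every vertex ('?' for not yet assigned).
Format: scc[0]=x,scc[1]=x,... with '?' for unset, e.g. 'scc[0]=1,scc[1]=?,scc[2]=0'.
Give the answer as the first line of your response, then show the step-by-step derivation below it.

scc[0]=0,scc[1]=?,scc[2]=?,scc[3]=?,scc[4]=?,scc[5]=?

step 1: low=(low[0]=0,low[1]=?,low[2]=?,low[3]=?,low[4]=?,low[5]=?); scc=(scc[0]=0,scc[1]=?,scc[2]=?,scc[3]=?,scc[4]=?,scc[5]=?)
step 2: low=(low[0]=0,low[1]=1,low[2]=?,low[3]=1,low[4]=2,low[5]=3); scc=(scc[0]=0,scc[1]=?,scc[2]=?,scc[3]=?,scc[4]=?,scc[5]=?)
step 3: low=(low[0]=0,low[1]=1,low[2]=?,low[3]=1,low[4]=2,low[5]=1); scc=(scc[0]=0,scc[1]=?,scc[2]=?,scc[3]=?,scc[4]=?,scc[5]=?)
step 4: low=(low[0]=0,low[1]=1,low[2]=?,low[3]=1,low[4]=1,low[5]=1); scc=(scc[0]=0,scc[1]=?,scc[2]=?,scc[3]=?,scc[4]=?,scc[5]=?)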